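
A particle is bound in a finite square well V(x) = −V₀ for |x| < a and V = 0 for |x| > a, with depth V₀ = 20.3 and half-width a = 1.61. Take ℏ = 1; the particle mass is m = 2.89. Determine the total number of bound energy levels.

N = 12

The dimensionless depth is z₀ = a√(2mV₀)/ℏ = 1.61 × √(117.3) = 17.44.
The even/odd transcendental equations gain one root per π/2 in z₀, giving N = 1 + ⌊2z₀/π⌋ = 1 + ⌊11.10⌋ = 12.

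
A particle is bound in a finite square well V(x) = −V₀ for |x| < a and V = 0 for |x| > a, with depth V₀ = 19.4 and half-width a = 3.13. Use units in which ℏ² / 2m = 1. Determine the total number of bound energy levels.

N = 9

Define the well-strength parameter z₀ = (a/ℏ)√(2mV₀) = 3.13 × √(2·0.5·19.4) = 13.79.
The even/odd transcendental equations gain one root per π/2 in z₀, giving N = 1 + ⌊2z₀/π⌋ = 1 + ⌊8.777⌋ = 9.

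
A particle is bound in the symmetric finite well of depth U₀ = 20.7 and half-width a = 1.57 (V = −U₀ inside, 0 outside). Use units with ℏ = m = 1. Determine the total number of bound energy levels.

N = 7

The dimensionless depth is z₀ = a√(2mU₀)/ℏ = 1.57 × √(41.40) = 10.10.
A new bound state (alternating even/odd) appears each time z₀ passes a multiple of π/2, so N = ⌊2z₀/π⌋ + 1 = ⌊6.431⌋ + 1 = 7.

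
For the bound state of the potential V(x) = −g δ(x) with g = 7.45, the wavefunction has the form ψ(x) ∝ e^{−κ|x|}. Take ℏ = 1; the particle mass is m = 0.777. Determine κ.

κ = 5.79

Integrate −(ℏ²/2m)ψ'' − gδ(x)ψ = Eψ from −ε to +ε: the ψ'' term gives ψ'(0⁺) − ψ'(0⁻) and the δ term gives −(2mg/ℏ²)ψ(0).
With ψ ∝ e^{−κ|x|} this yields −2κ = −2mg/ℏ², so κ = mg/ℏ² = 5.789.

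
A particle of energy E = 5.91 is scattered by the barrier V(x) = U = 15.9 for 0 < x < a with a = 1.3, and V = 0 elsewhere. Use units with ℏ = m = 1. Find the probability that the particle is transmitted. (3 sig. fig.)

T = 0.0000335

Since E < U the interior solution is evanescent with decay constant κ = √(2m(U − E))/ℏ = 4.470.
κa = 5.811, sinh(κa) = 167.0.
The exact tunnelling result is T⁻¹ = 1 + U² sinh²(κa) / [4E(U − E)] = 29840, so T = 0.0000335.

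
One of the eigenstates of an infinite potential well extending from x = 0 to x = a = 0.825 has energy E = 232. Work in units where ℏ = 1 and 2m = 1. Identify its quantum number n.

n = 4

From E_n = n²π²ℏ²/(2ma²) invert to n = √(2ma²E)/(πℏ).
n = (0.825/π) × √(2 × 0.5 × 232) = 4.000 → n = 4.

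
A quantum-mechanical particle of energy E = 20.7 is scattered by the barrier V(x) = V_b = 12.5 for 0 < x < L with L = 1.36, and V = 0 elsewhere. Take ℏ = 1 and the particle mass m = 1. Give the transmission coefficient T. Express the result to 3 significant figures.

T = 0.899

Above the barrier the interior wavenumber is k₂ = √(2m(E − V_b))/ℏ = 4.050, giving phase k₂L = 5.508.
T = [1 + V_b² sin²(k₂L) / (4E(E − V_b))]⁻¹ = 1/1.113 = 0.899.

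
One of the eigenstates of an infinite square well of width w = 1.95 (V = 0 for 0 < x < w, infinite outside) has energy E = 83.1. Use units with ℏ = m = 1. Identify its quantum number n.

From E_n = n²π²ℏ²/(2mw²) invert to n = √(2mw²E)/(πℏ).
n = (1.95/π) × √(2 × 1 × 83.1) = 8.002 → n = 8.

n = 8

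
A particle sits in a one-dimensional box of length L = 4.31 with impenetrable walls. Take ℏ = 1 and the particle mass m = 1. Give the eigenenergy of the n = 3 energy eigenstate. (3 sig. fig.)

E = 2.39

Requiring ψ(0) = ψ(L) = 0 quantises k = nπ/L, hence E_n = ℏ²k²/2m = n²π²ℏ²/(2mL²).
E_3 = 3² × π² / (2 × 1 × 4.31²) = 2.391.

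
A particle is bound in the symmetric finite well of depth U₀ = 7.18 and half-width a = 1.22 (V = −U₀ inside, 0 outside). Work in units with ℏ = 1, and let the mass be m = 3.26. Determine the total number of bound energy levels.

Define the well-strength parameter z₀ = (a/ℏ)√(2mU₀) = 1.22 × √(2·3.26·7.18) = 8.347.
A new bound state (alternating even/odd) appears each time z₀ passes a multiple of π/2, so N = ⌊2z₀/π⌋ + 1 = ⌊5.314⌋ + 1 = 6.

N = 6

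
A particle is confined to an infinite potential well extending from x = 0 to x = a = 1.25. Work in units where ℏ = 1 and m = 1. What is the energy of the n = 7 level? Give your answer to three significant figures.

Requiring ψ(0) = ψ(a) = 0 quantises k = nπ/a, hence E_n = ℏ²k²/2m = n²π²ℏ²/(2ma²).
E_7 = 7² × π² / (2 × 1 × 1.25²) = 154.8.

E = 155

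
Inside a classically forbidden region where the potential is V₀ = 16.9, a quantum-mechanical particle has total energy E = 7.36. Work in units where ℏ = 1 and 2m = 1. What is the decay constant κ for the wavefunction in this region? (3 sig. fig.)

κ = 3.09

Since E < V₀ the TISE in this region is ψ'' = κ²ψ with κ = √(2m(V₀ − E))/ℏ.
κ = √(2 × 0.5 × 9.54) = 3.089.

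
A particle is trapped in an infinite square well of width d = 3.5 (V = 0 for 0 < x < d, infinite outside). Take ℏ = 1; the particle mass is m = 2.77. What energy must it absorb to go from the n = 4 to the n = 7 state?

E_n = n²π²ℏ²/(2md²), so ΔE = (7² − 4²) π²ℏ²/(2md²).
ΔE = 33 × π² / (2 × 2.77 × 3.5²) = 4.799.

ΔE = 4.80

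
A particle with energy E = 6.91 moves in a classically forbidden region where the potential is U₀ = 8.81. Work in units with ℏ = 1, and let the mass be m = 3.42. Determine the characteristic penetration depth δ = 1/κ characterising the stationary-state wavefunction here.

δ = 0.277

Since E < U₀ the TISE in this region is ψ'' = κ²ψ with κ = √(2m(U₀ − E))/ℏ.
κ = √(2 × 3.42 × 1.9) = 3.605. The penetration depth is δ = 1/κ = 0.277.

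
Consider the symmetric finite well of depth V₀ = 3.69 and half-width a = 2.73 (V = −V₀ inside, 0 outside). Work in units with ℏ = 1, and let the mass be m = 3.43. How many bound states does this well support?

N = 9

Define the well-strength parameter z₀ = (a/ℏ)√(2mV₀) = 2.73 × √(2·3.43·3.69) = 13.74.
A new bound state (alternating even/odd) appears each time z₀ passes a multiple of π/2, so N = ⌊2z₀/π⌋ + 1 = ⌊8.744⌋ + 1 = 9.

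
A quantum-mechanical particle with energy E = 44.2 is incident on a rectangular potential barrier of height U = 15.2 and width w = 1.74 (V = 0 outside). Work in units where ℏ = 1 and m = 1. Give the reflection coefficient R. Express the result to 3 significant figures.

R = 0.0177

Above the barrier the interior wavenumber is k₂ = √(2m(E − U))/ℏ = 7.616, giving phase k₂w = 13.25.
Matching at both interfaces gives T⁻¹ = 1 + U² sin²(k₂w) / [4E(E − U)] = 1.018, hence T = 0.982.
R = 1 − T = 0.0177.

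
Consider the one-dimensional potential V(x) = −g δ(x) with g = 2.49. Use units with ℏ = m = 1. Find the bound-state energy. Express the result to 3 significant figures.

For x ≠ 0 the bound state is ψ ∝ e^{−κ|x|}; integrating the TISE across the delta gives the cusp condition 2κ = 2mg/ℏ², so κ = 2.490.
Then E = −ℏ²κ²/(2m) = −mg²/(2ℏ²) = -3.100.

E = -3.10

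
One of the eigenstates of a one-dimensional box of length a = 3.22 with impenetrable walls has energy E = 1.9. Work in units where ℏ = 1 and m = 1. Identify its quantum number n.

n = 2

For an infinite well E_n = n²π²ℏ²/(2ma²), so n = (a/πℏ)√(2mE).
n = (3.22/π) × √(2 × 1 × 1.9) = 1.998 → n = 2.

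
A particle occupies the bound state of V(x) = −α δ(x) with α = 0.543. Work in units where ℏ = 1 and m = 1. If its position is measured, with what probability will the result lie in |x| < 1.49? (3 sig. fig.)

The normalised bound state is ψ = √κ e^{−κ|x|} with κ = mα/ℏ² = 0.5430.
P(|x| < d) = ∫_{−d}^{d} κ e^{−2κ|x|} dx = 1 − e^{−2κd} = 1 − e^{−1.618} = 0.8017.

P = 0.802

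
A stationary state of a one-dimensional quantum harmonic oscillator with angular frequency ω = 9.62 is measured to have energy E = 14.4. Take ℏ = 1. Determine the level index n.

Invert E_n = (n + ½)ℏω: n = E/ℏω − ½ = 0.997, so n = 1.

n = 1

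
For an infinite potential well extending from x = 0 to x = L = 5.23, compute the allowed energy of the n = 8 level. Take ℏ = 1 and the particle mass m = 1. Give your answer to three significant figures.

E = 11.5

The infinite-well eigenfunctions ψ_n = √(2/L) sin(nπx/L) vanish at both walls, giving E_n = n²π²ℏ²/(2mL²).
E_8 = 8² × π² / (2 × 1 × 5.23²) = 11.55.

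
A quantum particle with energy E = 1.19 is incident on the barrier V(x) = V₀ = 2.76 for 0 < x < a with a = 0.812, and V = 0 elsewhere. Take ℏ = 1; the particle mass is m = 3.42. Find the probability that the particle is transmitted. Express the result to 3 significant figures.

E < V₀: inside the barrier ψ ∝ e^{±κx} with κ = √(2m(V₀ − E))/ℏ = 3.277.
κa = 2.661, sinh(κa) = 7.120.
The exact tunnelling result is T⁻¹ = 1 + V₀² sinh²(κa) / [4E(V₀ − E)] = 52.67, so T = 0.0190.

T = 0.0190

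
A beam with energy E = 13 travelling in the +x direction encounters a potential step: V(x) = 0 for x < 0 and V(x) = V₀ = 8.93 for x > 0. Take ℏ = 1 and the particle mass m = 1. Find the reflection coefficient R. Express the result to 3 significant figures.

R = 0.0798

On each side the TISE gives plane waves with k = √(2m(E − V))/ℏ: k₁ = √(2·1·13) = 5.099, k₂ = √(2·1·4.07) = 2.853.
Continuity of ψ and ψ′ at the step yields the reflection amplitude r = (k₁ − k₂)/(k₁ + k₂) = 0.2824; thus R = |r|² = 0.07977, T = 0.9202.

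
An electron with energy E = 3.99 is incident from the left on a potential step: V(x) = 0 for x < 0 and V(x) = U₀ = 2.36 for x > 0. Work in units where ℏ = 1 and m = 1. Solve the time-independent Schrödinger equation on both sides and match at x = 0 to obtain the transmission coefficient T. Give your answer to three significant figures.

The wavenumbers are k₁ = √(2mE)/ℏ = 2.825 on the left and k₂ = √(2m(E − U₀))/ℏ = 1.806 on the right.
Continuity of ψ and ψ′ at the step yields the reflection amplitude r = (k₁ − k₂)/(k₁ + k₂) = 0.2201; thus R = |r|² = 0.04846, T = 0.9515.

T = 0.952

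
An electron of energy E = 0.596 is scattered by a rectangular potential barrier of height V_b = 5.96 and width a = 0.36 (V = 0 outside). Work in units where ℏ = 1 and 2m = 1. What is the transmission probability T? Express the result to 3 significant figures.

Since E < V_b the interior solution is evanescent with decay constant κ = √(2m(V_b − E))/ℏ = 2.316.
κa = 0.8338, sinh(κa) = 0.9338.
The exact tunnelling result is T⁻¹ = 1 + V_b² sinh²(κa) / [4E(V_b − E)] = 3.422, so T = 0.292.

T = 0.292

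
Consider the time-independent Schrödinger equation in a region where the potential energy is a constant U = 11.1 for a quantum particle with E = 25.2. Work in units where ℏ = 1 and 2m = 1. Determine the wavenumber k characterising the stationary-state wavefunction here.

With E > U the solution is oscillatory, ψ ∝ e^{±ikx} with k = √(2m(E − U))/ℏ.
k = √(2 × 0.5 × 14.1) = 3.755.

k = 3.75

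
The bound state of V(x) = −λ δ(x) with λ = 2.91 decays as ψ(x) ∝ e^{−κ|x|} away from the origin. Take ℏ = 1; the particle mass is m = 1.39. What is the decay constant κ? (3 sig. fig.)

κ = 4.04

Integrating the TISE across x = 0 gives the cusp condition ψ'(0⁺) − ψ'(0⁻) = −(2mλ/ℏ²)ψ(0).
With ψ ∝ e^{−κ|x|} this yields −2κ = −2mλ/ℏ², so κ = mλ/ℏ² = 4.045.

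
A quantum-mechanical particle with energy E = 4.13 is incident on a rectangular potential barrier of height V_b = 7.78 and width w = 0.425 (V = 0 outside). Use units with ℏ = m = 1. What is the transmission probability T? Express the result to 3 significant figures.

T = 0.331

E < V_b: inside the barrier ψ ∝ e^{±κx} with κ = √(2m(V_b − E))/ℏ = 2.702.
κw = 1.148, sinh(κw) = 1.418.
The exact tunnelling result is T⁻¹ = 1 + V_b² sinh²(κw) / [4E(V_b − E)] = 3.018, so T = 0.331.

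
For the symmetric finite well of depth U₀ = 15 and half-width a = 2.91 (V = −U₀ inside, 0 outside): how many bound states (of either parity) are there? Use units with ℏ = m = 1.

N = 11

Define the well-strength parameter z₀ = (a/ℏ)√(2mU₀) = 2.91 × √(2·1·15) = 15.94.
A new bound state (alternating even/odd) appears each time z₀ passes a multiple of π/2, so N = ⌊2z₀/π⌋ + 1 = ⌊10.15⌋ + 1 = 11.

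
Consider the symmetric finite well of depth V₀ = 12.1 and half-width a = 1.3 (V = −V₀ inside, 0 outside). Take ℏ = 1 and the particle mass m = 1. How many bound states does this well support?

N = 5

Define the well-strength parameter z₀ = (a/ℏ)√(2mV₀) = 1.3 × √(2·1·12.1) = 6.395.
A new bound state (alternating even/odd) appears each time z₀ passes a multiple of π/2, so N = ⌊2z₀/π⌋ + 1 = ⌊4.071⌋ + 1 = 5.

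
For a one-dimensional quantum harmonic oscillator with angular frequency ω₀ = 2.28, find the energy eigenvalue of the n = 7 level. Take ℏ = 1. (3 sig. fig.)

Using E_n = (n + ½)ℏω₀: E_7 = 7.5 × 2.28 = 17.10.

E = 17.1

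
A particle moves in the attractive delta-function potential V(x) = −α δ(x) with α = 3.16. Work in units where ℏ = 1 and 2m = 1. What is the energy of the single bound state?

E = -2.50

For x ≠ 0 the bound state is ψ ∝ e^{−κ|x|}; integrating the TISE across the delta gives the cusp condition 2κ = 2mα/ℏ², so κ = 1.580.
Then E = −ℏ²κ²/(2m) = −mα²/(2ℏ²) = -2.496.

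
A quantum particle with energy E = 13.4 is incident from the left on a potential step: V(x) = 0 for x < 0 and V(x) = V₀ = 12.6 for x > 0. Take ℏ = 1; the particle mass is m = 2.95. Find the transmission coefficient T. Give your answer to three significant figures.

On each side the TISE gives plane waves with k = √(2m(E − V))/ℏ: k₁ = √(2·2.95·13.4) = 8.892, k₂ = √(2·2.95·0.8) = 2.173.
Matching ψ and ψ′ at x = 0 gives r = (k₁ − k₂)/(k₁ + k₂), so R = r² = 0.3688 and T = 1 − R = 0.6312.

T = 0.631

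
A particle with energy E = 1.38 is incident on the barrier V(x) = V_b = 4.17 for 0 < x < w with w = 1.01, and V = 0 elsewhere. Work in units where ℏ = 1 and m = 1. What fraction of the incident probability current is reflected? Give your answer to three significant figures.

R = 0.970

Since E < V_b the interior solution is evanescent with decay constant κ = √(2m(V_b − E))/ℏ = 2.362.
κw = 2.386, sinh(κw) = 5.388.
The exact tunnelling result is T⁻¹ = 1 + V_b² sinh²(κw) / [4E(V_b − E)] = 33.78, so T = 0.0296.
R = 1 − T = 0.970.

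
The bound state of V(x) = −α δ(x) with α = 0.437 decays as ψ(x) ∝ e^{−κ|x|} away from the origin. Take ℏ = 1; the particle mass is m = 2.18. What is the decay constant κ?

κ = 0.953

Integrate −(ℏ²/2m)ψ'' − αδ(x)ψ = Eψ from −ε to +ε: the ψ'' term gives ψ'(0⁺) − ψ'(0⁻) and the δ term gives −(2mα/ℏ²)ψ(0).
With ψ ∝ e^{−κ|x|} this yields −2κ = −2mα/ℏ², so κ = mα/ℏ² = 0.9527.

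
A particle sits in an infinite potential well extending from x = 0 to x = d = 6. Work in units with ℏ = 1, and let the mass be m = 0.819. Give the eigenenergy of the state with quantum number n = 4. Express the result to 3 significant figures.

Requiring ψ(0) = ψ(d) = 0 quantises k = nπ/d, hence E_n = ℏ²k²/2m = n²π²ℏ²/(2md²).
E_4 = 4² × π² / (2 × 0.819 × 6²) = 2.678.

E = 2.68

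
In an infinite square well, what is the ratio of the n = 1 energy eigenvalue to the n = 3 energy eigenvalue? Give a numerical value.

0.111111

E_n = n²π²ℏ²/(2mL²) so the ratio is n₂²/n₁² = 1/9 = 0.111111.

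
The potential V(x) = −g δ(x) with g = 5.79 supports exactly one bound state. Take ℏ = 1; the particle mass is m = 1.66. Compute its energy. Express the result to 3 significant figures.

The bound state is ψ(x) = √κ e^{−κ|x|}. The derivative jump ψ'(0⁺) − ψ'(0⁻) = −(2mg/ℏ²)ψ(0) fixes κ = mg/ℏ² = 9.611.
Then E = −ℏ²κ²/(2m) = −mg²/(2ℏ²) = -27.83.

E = -27.8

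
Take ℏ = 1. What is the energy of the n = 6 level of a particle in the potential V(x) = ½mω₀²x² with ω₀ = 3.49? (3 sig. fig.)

E = 22.7

Using E_n = (n + ½)ℏω₀: E_6 = 6.5 × 3.49 = 22.69.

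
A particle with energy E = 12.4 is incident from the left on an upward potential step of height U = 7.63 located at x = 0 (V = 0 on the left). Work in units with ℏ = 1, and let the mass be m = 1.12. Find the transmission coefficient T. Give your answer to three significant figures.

On each side the TISE gives plane waves with k = √(2m(E − V))/ℏ: k₁ = √(2·1.12·12.4) = 5.270, k₂ = √(2·1.12·4.77) = 3.269.
Matching ψ and ψ′ at x = 0 gives r = (k₁ − k₂)/(k₁ + k₂), so R = r² = 0.05494 and T = 1 − R = 0.9451.

T = 0.945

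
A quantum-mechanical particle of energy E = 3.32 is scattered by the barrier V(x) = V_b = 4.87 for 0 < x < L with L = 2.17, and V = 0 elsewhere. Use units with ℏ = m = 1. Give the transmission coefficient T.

E < V_b: inside the barrier ψ ∝ e^{±κx} with κ = √(2m(V_b − E))/ℏ = 1.761.
κL = 3.821, sinh(κL) = 22.81.
The exact tunnelling result is T⁻¹ = 1 + V_b² sinh²(κL) / [4E(V_b − E)] = 600.3, so T = 0.00167.

T = 0.00167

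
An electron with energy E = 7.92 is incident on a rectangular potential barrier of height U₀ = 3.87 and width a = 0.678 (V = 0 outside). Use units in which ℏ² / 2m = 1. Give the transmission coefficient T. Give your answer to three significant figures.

Above the barrier the interior wavenumber is k₂ = √(2m(E − U₀))/ℏ = 2.012, giving phase k₂a = 1.364.
T = [1 + U₀² sin²(k₂a) / (4E(E − U₀))]⁻¹ = 1/1.112 = 0.899.

T = 0.899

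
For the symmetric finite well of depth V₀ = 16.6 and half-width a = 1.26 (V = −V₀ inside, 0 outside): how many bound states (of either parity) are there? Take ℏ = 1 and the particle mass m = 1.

N = 5

Define the well-strength parameter z₀ = (a/ℏ)√(2mV₀) = 1.26 × √(2·1·16.6) = 7.260.
The even/odd transcendental equations gain one root per π/2 in z₀, giving N = 1 + ⌊2z₀/π⌋ = 1 + ⌊4.622⌋ = 5.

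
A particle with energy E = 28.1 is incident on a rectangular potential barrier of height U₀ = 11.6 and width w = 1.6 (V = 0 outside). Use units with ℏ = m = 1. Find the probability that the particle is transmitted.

T = 0.996

E > U₀: inside the barrier k₂ = √(2m(E − U₀))/ℏ = 5.745, k₂w = 9.191.
T = [1 + U₀² sin²(k₂w) / (4E(E − U₀))]⁻¹ = 1/1.004 = 0.996.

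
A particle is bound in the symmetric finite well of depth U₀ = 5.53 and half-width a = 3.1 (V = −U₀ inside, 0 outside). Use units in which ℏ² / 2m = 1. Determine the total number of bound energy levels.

N = 5

The dimensionless depth is z₀ = a√(2mU₀)/ℏ = 3.1 × √(5.530) = 7.290.
The even/odd transcendental equations gain one root per π/2 in z₀, giving N = 1 + ⌊2z₀/π⌋ = 1 + ⌊4.641⌋ = 5.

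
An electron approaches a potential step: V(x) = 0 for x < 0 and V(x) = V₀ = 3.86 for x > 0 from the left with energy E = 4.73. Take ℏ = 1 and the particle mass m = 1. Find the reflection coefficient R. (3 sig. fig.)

The wavenumbers are k₁ = √(2mE)/ℏ = 3.076 on the left and k₂ = √(2m(E − V₀))/ℏ = 1.319 on the right.
Continuity of ψ and ψ′ at the step yields the reflection amplitude r = (k₁ − k₂)/(k₁ + k₂) = 0.3997; thus R = |r|² = 0.1598, T = 0.8402.

R = 0.160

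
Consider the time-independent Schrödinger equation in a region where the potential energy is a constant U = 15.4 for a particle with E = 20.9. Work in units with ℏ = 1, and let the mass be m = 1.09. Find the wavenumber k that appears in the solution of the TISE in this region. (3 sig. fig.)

k = 3.46

With E > U the solution is oscillatory, ψ ∝ e^{±ikx} with k = √(2m(E − U))/ℏ.
k = √(2 × 1.09 × 5.5) = 3.463.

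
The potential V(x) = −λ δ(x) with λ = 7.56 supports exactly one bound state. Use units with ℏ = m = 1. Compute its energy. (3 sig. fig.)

E = -28.6

For x ≠ 0 the bound state is ψ ∝ e^{−κ|x|}; integrating the TISE across the delta gives the cusp condition 2κ = 2mλ/ℏ², so κ = 7.560.
Then E = −ℏ²κ²/(2m) = −mλ²/(2ℏ²) = -28.58.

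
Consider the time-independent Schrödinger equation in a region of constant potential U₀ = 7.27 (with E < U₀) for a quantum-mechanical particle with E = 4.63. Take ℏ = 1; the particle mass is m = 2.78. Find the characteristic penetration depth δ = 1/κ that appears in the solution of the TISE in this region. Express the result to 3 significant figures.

δ = 0.261

Since E < U₀ the TISE in this region is ψ'' = κ²ψ with κ = √(2m(U₀ − E))/ℏ.
κ = √(2 × 2.78 × 2.64) = 3.831. The penetration depth is δ = 1/κ = 0.261.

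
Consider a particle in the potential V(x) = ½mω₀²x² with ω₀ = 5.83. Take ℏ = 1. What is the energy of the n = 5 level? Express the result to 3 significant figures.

E = 32.1

The oscillator eigenvalues are E_n = ℏω₀(n + ½), so E_5 = 5.83 × 5.5 = 32.07.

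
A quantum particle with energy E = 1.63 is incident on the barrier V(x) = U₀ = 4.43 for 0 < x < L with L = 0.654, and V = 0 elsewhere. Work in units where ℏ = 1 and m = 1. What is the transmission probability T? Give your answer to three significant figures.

Since E < U₀ the interior solution is evanescent with decay constant κ = √(2m(U₀ − E))/ℏ = 2.366.
κL = 1.548, sinh(κL) = 2.244.
Matching ψ, ψ′ at both faces gives T = [1 + U₀² sinh²(κL) / (4E(U₀ − E))]⁻¹ = 1/6.412 = 0.156.

T = 0.156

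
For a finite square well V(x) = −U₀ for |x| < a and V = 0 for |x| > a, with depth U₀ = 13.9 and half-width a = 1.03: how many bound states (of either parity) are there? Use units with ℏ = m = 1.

Define the well-strength parameter z₀ = (a/ℏ)√(2mU₀) = 1.03 × √(2·1·13.9) = 5.431.
The even/odd transcendental equations gain one root per π/2 in z₀, giving N = 1 + ⌊2z₀/π⌋ = 1 + ⌊3.457⌋ = 4.

N = 4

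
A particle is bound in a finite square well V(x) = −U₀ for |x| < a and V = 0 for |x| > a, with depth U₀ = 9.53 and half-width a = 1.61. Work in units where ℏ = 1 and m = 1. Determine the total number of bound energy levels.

Define the well-strength parameter z₀ = (a/ℏ)√(2mU₀) = 1.61 × √(2·1·9.53) = 7.029.
A new bound state (alternating even/odd) appears each time z₀ passes a multiple of π/2, so N = ⌊2z₀/π⌋ + 1 = ⌊4.475⌋ + 1 = 5.

N = 5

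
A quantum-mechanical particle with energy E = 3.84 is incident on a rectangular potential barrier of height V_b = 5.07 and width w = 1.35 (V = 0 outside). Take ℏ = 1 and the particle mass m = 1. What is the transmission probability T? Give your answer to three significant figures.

T = 0.0420

E < V_b: inside the barrier ψ ∝ e^{±κx} with κ = √(2m(V_b − E))/ℏ = 1.568.
κw = 2.117, sinh(κw) = 4.095.
Matching ψ, ψ′ at both faces gives T = [1 + V_b² sinh²(κw) / (4E(V_b − E))]⁻¹ = 1/23.81 = 0.0420.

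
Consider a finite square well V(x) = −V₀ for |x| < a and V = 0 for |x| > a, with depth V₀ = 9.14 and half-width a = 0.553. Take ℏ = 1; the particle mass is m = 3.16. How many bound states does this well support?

N = 3

The dimensionless depth is z₀ = a√(2mV₀)/ℏ = 0.553 × √(57.76) = 4.203.
The even/odd transcendental equations gain one root per π/2 in z₀, giving N = 1 + ⌊2z₀/π⌋ = 1 + ⌊2.676⌋ = 3.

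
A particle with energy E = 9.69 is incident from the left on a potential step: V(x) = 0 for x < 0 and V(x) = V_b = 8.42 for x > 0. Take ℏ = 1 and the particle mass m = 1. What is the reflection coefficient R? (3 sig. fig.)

R = 0.219

On each side the TISE gives plane waves with k = √(2m(E − V))/ℏ: k₁ = √(2·1·9.69) = 4.402, k₂ = √(2·1·1.27) = 1.594.
Continuity of ψ and ψ′ at the step yields the reflection amplitude r = (k₁ − k₂)/(k₁ + k₂) = 0.4684; thus R = |r|² = 0.2194, T = 0.7806.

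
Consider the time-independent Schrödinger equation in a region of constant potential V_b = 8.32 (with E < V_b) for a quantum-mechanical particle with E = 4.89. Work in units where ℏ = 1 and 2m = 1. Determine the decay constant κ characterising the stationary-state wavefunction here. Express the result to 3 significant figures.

Since E < V_b the TISE in this region is ψ'' = κ²ψ with κ = √(2m(V_b − E))/ℏ.
κ = √(2 × 0.5 × 3.43) = 1.852.

κ = 1.85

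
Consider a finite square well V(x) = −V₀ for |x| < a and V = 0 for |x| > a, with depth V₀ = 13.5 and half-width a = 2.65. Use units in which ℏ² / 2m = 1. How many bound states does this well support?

N = 7

Define the well-strength parameter z₀ = (a/ℏ)√(2mV₀) = 2.65 × √(2·0.5·13.5) = 9.737.
The even/odd transcendental equations gain one root per π/2 in z₀, giving N = 1 + ⌊2z₀/π⌋ = 1 + ⌊6.199⌋ = 7.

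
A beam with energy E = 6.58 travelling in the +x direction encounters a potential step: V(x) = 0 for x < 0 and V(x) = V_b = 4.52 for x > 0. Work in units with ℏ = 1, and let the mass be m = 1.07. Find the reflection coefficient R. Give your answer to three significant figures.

On each side the TISE gives plane waves with k = √(2m(E − V))/ℏ: k₁ = √(2·1.07·6.58) = 3.752, k₂ = √(2·1.07·2.06) = 2.100.
Matching ψ and ψ′ at x = 0 gives r = (k₁ − k₂)/(k₁ + k₂), so R = r² = 0.07977 and T = 1 − R = 0.9202.

R = 0.0798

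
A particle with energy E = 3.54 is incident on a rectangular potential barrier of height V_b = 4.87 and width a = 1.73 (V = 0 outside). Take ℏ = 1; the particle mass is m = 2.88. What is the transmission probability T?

E < V_b: inside the barrier ψ ∝ e^{±κx} with κ = √(2m(V_b − E))/ℏ = 2.768.
κa = 4.788, sinh(κa) = 60.05.
Matching ψ, ψ′ at both faces gives T = [1 + V_b² sinh²(κa) / (4E(V_b − E))]⁻¹ = 1/4542 = 0.000220.

T = 0.000220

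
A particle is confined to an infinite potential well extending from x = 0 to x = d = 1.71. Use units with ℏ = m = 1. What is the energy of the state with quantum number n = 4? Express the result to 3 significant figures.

E = 27.0

Requiring ψ(0) = ψ(d) = 0 quantises k = nπ/d, hence E_n = ℏ²k²/2m = n²π²ℏ²/(2md²).
E_4 = 4² × π² / (2 × 1 × 1.71²) = 27.00.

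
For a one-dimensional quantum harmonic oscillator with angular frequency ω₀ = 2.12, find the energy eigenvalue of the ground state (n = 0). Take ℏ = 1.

E = 1.06

Using E_n = (n + ½)ℏω₀: E_0 = 0.5 × 2.12 = 1.060.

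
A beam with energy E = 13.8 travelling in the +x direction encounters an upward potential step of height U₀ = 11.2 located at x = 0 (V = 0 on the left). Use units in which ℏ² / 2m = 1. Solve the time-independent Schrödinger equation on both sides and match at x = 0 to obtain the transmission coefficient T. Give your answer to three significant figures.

On each side the TISE gives plane waves with k = √(2m(E − V))/ℏ: k₁ = √(2·½·13.8) = 3.715, k₂ = √(2·½·2.6) = 1.612.
Continuity of ψ and ψ′ at the step yields the reflection amplitude r = (k₁ − k₂)/(k₁ + k₂) = 0.3946; thus R = |r|² = 0.1557, T = 0.8443.

T = 0.844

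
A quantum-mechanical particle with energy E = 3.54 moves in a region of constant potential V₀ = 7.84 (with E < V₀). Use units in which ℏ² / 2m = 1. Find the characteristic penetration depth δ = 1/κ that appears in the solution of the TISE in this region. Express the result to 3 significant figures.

Since E < V₀ the TISE in this region is ψ'' = κ²ψ with κ = √(2m(V₀ − E))/ℏ.
κ = √(2 × 0.5 × 4.3) = 2.074. The penetration depth is δ = 1/κ = 0.482.

δ = 0.482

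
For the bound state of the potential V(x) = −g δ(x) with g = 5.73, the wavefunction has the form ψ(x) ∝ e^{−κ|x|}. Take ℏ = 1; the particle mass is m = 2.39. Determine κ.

Integrate −(ℏ²/2m)ψ'' − gδ(x)ψ = Eψ from −ε to +ε: the ψ'' term gives ψ'(0⁺) − ψ'(0⁻) and the δ term gives −(2mg/ℏ²)ψ(0).
With ψ ∝ e^{−κ|x|} this yields −2κ = −2mg/ℏ², so κ = mg/ℏ² = 13.69.

κ = 13.7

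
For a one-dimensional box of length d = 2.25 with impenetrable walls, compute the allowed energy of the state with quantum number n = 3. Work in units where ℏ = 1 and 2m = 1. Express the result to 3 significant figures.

The infinite-well eigenfunctions ψ_n = √(2/d) sin(nπx/d) vanish at both walls, giving E_n = n²π²ℏ²/(2md²).
E_3 = 3² × π² / (2 × 0.5 × 2.25²) = 17.55.

E = 17.5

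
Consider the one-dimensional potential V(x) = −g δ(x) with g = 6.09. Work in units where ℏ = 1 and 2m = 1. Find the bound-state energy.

The bound state is ψ(x) = √κ e^{−κ|x|}. The derivative jump ψ'(0⁺) − ψ'(0⁻) = −(2mg/ℏ²)ψ(0) fixes κ = mg/ℏ² = 3.045.
Then E = −ℏ²κ²/(2m) = −mg²/(2ℏ²) = -9.272.

E = -9.27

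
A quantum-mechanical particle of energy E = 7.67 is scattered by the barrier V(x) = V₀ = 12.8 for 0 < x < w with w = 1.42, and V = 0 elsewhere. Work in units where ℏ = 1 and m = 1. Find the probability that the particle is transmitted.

Since E < V₀ the interior solution is evanescent with decay constant κ = √(2m(V₀ − E))/ℏ = 3.203.
κw = 4.548, sinh(κw) = 47.24.
Matching ψ, ψ′ at both faces gives T = [1 + V₀² sinh²(κw) / (4E(V₀ − E))]⁻¹ = 1/2324 = 0.000430.

T = 0.000430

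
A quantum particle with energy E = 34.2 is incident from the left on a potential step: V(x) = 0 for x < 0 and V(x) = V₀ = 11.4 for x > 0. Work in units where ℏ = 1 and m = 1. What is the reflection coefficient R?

R = 0.0102

On each side the TISE gives plane waves with k = √(2m(E − V))/ℏ: k₁ = √(2·1·34.2) = 8.270, k₂ = √(2·1·22.8) = 6.753.
Matching ψ and ψ′ at x = 0 gives r = (k₁ − k₂)/(k₁ + k₂), so R = r² = 0.01021 and T = 1 − R = 0.9898.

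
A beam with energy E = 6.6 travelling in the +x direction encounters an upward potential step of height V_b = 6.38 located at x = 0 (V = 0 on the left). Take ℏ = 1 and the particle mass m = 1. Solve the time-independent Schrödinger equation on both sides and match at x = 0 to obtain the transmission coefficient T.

T = 0.522

The wavenumbers are k₁ = √(2mE)/ℏ = 3.633 on the left and k₂ = √(2m(E − V_b))/ℏ = 0.6633 on the right.
Continuity of ψ and ψ′ at the step yields the reflection amplitude r = (k₁ − k₂)/(k₁ + k₂) = 0.6912; thus R = |r|² = 0.4778, T = 0.5222.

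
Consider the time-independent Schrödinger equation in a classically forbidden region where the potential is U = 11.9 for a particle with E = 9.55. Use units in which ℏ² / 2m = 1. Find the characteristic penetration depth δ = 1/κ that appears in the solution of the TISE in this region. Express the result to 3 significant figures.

Since E < U the TISE in this region is ψ'' = κ²ψ with κ = √(2m(U − E))/ℏ.
κ = √(2 × 0.5 × 2.35) = 1.533. The penetration depth is δ = 1/κ = 0.652.

δ = 0.652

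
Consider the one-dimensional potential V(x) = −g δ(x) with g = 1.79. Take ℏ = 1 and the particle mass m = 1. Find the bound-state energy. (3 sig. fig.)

The bound state is ψ(x) = √κ e^{−κ|x|}. The derivative jump ψ'(0⁺) − ψ'(0⁻) = −(2mg/ℏ²)ψ(0) fixes κ = mg/ℏ² = 1.790.
Then E = −ℏ²κ²/(2m) = −mg²/(2ℏ²) = -1.602.

E = -1.60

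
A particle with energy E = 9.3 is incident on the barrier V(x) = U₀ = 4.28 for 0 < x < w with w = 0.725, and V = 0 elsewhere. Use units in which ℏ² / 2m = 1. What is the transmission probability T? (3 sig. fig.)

Above the barrier the interior wavenumber is k₂ = √(2m(E − U₀))/ℏ = 2.241, giving phase k₂w = 1.624.
Matching at both interfaces gives T⁻¹ = 1 + U₀² sin²(k₂w) / [4E(E − U₀)] = 1.098, hence T = 0.911.

T = 0.911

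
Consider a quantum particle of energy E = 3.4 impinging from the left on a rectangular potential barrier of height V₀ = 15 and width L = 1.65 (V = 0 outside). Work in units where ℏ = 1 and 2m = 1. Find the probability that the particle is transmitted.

Since E < V₀ the interior solution is evanescent with decay constant κ = √(2m(V₀ − E))/ℏ = 3.406.
κL = 5.620, sinh(κL) = 137.9.
The exact tunnelling result is T⁻¹ = 1 + V₀² sinh²(κL) / [4E(V₀ − E)] = 27120, so T = 0.0000369.

T = 0.0000369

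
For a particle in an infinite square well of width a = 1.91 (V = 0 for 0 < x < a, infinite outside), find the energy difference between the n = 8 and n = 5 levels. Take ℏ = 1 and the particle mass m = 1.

E_n = n²π²ℏ²/(2ma²), so ΔE = (8² − 5²) π²ℏ²/(2ma²).
ΔE = 39 × π² / (2 × 1 × 1.91²) = 52.76.

ΔE = 52.8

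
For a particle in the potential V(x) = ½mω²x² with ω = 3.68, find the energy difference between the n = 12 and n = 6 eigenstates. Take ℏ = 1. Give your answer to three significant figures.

ΔE = 22.1

E_n = ℏω(n + ½), so ΔE = (12 − 6) ℏω = 6 × 3.68 = 22.08.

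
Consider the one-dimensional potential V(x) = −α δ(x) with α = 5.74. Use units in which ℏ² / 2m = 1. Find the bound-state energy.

E = -8.24

For x ≠ 0 the bound state is ψ ∝ e^{−κ|x|}; integrating the TISE across the delta gives the cusp condition 2κ = 2mα/ℏ², so κ = 2.870.
Then E = −ℏ²κ²/(2m) = −mα²/(2ℏ²) = -8.237.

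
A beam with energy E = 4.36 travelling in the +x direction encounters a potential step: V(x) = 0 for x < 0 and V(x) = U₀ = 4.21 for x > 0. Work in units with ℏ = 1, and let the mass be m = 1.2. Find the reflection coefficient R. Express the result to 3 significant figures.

R = 0.472

On each side the TISE gives plane waves with k = √(2m(E − V))/ℏ: k₁ = √(2·1.2·4.36) = 3.235, k₂ = √(2·1.2·0.15) = 0.6000.
Continuity of ψ and ψ′ at the step yields the reflection amplitude r = (k₁ − k₂)/(k₁ + k₂) = 0.6871; thus R = |r|² = 0.4721, T = 0.5279.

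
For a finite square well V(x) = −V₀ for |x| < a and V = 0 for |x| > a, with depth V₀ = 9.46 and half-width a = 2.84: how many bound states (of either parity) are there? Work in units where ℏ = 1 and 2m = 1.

Define the well-strength parameter z₀ = (a/ℏ)√(2mV₀) = 2.84 × √(2·0.5·9.46) = 8.735.
The even/odd transcendental equations gain one root per π/2 in z₀, giving N = 1 + ⌊2z₀/π⌋ = 1 + ⌊5.561⌋ = 6.

N = 6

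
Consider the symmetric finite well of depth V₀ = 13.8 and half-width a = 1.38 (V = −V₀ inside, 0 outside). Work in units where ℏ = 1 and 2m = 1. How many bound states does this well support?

The dimensionless depth is z₀ = a√(2mV₀)/ℏ = 1.38 × √(13.80) = 5.126.
A new bound state (alternating even/odd) appears each time z₀ passes a multiple of π/2, so N = ⌊2z₀/π⌋ + 1 = ⌊3.264⌋ + 1 = 4.

N = 4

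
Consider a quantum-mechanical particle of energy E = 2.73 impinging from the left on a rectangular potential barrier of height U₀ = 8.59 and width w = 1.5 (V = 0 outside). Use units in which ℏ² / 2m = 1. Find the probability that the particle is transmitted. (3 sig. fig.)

Since E < U₀ the interior solution is evanescent with decay constant κ = √(2m(U₀ − E))/ℏ = 2.421.
κw = 3.631, sinh(κw) = 18.86.
Matching ψ, ψ′ at both faces gives T = [1 + U₀² sinh²(κw) / (4E(U₀ − E))]⁻¹ = 1/411.3 = 0.00243.

T = 0.00243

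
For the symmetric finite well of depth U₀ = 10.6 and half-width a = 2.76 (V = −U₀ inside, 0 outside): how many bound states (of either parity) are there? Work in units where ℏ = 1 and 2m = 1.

N = 6

The dimensionless depth is z₀ = a√(2mU₀)/ℏ = 2.76 × √(10.60) = 8.986.
The even/odd transcendental equations gain one root per π/2 in z₀, giving N = 1 + ⌊2z₀/π⌋ = 1 + ⌊5.721⌋ = 6.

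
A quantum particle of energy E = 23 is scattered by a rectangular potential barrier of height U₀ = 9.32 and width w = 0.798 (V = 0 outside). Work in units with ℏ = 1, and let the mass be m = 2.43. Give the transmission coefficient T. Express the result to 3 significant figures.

E > U₀: inside the barrier k₂ = √(2m(E − U₀))/ℏ = 8.154, k₂w = 6.507.
Matching at both interfaces gives T⁻¹ = 1 + U₀² sin²(k₂w) / [4E(E − U₀)] = 1.003, hence T = 0.997.

T = 0.997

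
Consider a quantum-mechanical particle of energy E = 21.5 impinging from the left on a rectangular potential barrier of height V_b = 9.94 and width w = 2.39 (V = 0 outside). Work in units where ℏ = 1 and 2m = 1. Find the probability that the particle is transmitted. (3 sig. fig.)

T = 0.916

E > V_b: inside the barrier k₂ = √(2m(E − V_b))/ℏ = 3.400, k₂w = 8.126.
Matching at both interfaces gives T⁻¹ = 1 + V_b² sin²(k₂w) / [4E(E − V_b)] = 1.092, hence T = 0.916.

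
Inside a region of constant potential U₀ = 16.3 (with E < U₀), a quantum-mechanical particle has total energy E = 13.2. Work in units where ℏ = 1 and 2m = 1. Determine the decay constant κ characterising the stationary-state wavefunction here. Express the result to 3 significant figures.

Since E < U₀ the TISE in this region is ψ'' = κ²ψ with κ = √(2m(U₀ − E))/ℏ.
κ = √(2 × 0.5 × 3.1) = 1.761.

κ = 1.76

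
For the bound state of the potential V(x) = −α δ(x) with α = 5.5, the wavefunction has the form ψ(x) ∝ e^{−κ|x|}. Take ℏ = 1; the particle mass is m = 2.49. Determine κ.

κ = 13.7

Integrate −(ℏ²/2m)ψ'' − αδ(x)ψ = Eψ from −ε to +ε: the ψ'' term gives ψ'(0⁺) − ψ'(0⁻) and the δ term gives −(2mα/ℏ²)ψ(0).
With ψ ∝ e^{−κ|x|} this yields −2κ = −2mα/ℏ², so κ = mα/ℏ² = 13.70.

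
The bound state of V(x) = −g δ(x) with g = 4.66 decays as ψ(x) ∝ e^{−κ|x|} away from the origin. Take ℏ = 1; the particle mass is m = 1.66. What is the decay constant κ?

κ = 7.74

Integrating the TISE across x = 0 gives the cusp condition ψ'(0⁺) − ψ'(0⁻) = −(2mg/ℏ²)ψ(0).
With ψ ∝ e^{−κ|x|} this yields −2κ = −2mg/ℏ², so κ = mg/ℏ² = 7.736.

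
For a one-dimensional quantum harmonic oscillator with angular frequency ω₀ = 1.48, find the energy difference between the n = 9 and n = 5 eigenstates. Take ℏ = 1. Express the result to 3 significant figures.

ΔE = 5.92

E_n = ℏω₀(n + ½), so ΔE = (9 − 5) ℏω₀ = 4 × 1.48 = 5.920.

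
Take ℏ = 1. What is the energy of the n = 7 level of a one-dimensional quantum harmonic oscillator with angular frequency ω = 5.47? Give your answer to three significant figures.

E = 41.0

Using E_n = (n + ½)ℏω: E_7 = 7.5 × 5.47 = 41.03.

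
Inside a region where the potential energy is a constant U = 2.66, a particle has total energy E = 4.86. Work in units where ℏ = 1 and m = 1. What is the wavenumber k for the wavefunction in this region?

k = 2.10

With E > U the solution is oscillatory, ψ ∝ e^{±ikx} with k = √(2m(E − U))/ℏ.
k = √(2 × 1 × 2.2) = 2.098.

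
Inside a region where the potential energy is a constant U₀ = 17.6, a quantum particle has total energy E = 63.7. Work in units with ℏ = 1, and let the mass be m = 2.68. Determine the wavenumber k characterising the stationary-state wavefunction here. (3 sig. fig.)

k = 15.7

With E > U₀ the solution is oscillatory, ψ ∝ e^{±ikx} with k = √(2m(E − U₀))/ℏ.
k = √(2 × 2.68 × 46.1) = 15.72.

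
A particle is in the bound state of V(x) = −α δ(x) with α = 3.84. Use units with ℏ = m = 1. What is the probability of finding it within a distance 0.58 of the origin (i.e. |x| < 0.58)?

The normalised bound state is ψ = √κ e^{−κ|x|} with κ = mα/ℏ² = 3.840.
P(|x| < d) = ∫_{−d}^{d} κ e^{−2κ|x|} dx = 1 − e^{−2κd} = 1 − e^{−4.454} = 0.9884.

P = 0.988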